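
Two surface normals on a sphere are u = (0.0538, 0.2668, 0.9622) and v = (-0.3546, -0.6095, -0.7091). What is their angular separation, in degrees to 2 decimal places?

149.77°

u·v = -0.8640; |u| = 1.0000, |v| = 1.0000.
cos θ = (u·v)/(|u||v|) = -0.8640, so θ = 149.77°.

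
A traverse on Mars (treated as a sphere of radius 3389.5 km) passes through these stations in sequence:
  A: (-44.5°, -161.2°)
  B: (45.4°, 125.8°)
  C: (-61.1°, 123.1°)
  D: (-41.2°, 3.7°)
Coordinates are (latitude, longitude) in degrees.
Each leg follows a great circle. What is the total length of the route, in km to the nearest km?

16784 km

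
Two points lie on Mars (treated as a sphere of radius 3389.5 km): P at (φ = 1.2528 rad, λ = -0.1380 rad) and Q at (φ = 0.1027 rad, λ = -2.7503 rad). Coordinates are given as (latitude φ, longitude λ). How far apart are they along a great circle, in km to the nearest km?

5907 km

In radians: φ₁ = 1.2528, φ₂ = 0.1027, Δλ = -149.674° = -2.6123 rad.
cos c = sin φ₁ sin φ₂ + cos φ₁ cos φ₂ cos Δλ = (0.9499)(0.1025) + (0.3127)(0.9947)(-0.8632) = -0.17108,
so c = arccos(-0.17108) = 1.74272 rad.
Distance = R·c = 3389.5 × 1.7427 ≈ 5907 km.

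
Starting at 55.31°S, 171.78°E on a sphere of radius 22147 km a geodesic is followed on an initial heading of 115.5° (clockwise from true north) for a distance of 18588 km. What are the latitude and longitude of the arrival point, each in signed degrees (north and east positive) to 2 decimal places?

-47.02°, -108.08°

Angular distance δ = d/R = 18588/22147 = 0.83930 rad; initial bearing θ = 2.0159 rad.
sin φ₂ = sin φ₁ cos δ + cos φ₁ sin δ cos θ = (-0.8222)(0.6680) + (0.5691)(0.7442)(-0.4305) = -0.7316, so φ₂ = -47.02°.
Δλ = atan2(sin θ sin δ cos φ₁, cos δ − sin φ₁ sin φ₂) = atan2(0.3823, 0.0664) = 80.140°.
λ₂ = 171.780° + 80.140° = 251.92° → -108.08° after wrapping to (−180°, 180°].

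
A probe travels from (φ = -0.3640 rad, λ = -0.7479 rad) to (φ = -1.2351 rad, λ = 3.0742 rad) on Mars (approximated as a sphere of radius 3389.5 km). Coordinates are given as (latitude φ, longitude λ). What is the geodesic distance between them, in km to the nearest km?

4995 km

In radians: φ₁ = -0.3640, φ₂ = -1.2351, Δλ = -141.010° = -2.4611 rad.
cos c = sin φ₁ sin φ₂ + cos φ₁ cos φ₂ cos Δλ = (-0.3560)(-0.9442) + (0.9345)(0.3294)(-0.7773) = 0.09687,
so c = arccos(0.09687) = 1.47377 rad.
Distance = R·c = 3389.5 × 1.4738 ≈ 4995 km.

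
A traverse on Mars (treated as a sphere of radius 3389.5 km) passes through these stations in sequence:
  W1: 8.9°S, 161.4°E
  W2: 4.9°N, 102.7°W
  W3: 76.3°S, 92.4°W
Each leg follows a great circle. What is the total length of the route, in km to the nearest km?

Leg W1→W2: central angle 1.6854 rad, distance 5712.8 km.
Leg W2→W3: central angle 1.4211 rad, distance 4816.7 km.
Total: 5712.8 + 4816.7 ≈ 10529 km.

10529 km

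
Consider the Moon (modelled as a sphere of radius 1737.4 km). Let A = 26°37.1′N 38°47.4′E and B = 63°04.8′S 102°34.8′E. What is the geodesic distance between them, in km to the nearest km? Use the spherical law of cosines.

3116 km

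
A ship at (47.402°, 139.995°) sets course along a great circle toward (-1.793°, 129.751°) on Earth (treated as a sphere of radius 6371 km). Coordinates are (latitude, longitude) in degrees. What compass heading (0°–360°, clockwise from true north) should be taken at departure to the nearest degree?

193°

Δλ = -10.244° = -0.1788 rad.
y = sin Δλ · cos φ₂ = (-0.1778)(0.9995) = -0.1778
x = cos φ₁ sin φ₂ − sin φ₁ cos φ₂ cos Δλ = (0.6769)(-0.0313) − (0.7361)(0.9995)(0.9841) = -0.7452
θ = atan2(y, x) = -166.58°; adding 360° gives 193°.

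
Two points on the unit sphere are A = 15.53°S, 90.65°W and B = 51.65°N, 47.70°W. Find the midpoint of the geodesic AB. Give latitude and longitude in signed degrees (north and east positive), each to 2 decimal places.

19.25°, -74.04°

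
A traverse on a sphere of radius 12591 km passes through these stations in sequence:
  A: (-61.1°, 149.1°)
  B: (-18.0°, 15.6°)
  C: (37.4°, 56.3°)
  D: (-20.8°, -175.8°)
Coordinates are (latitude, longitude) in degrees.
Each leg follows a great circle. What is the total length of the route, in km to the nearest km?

Leg A→B: central angle 1.6167 rad, distance 20355.4 km.
Leg B→C: central angle 1.1755 rad, distance 14800.4 km.
Leg C→D: central angle 2.3075 rad, distance 29054.2 km.
Total: 20355.4 + 14800.4 + 29054.2 ≈ 64210 km.

64210 km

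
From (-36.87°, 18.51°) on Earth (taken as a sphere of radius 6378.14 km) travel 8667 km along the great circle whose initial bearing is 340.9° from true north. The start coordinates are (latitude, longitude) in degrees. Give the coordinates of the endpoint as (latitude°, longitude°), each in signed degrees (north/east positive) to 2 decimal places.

37.79°, -5.37°

Angular distance δ = d/R = 8667/6378.14 = 1.35886 rad; initial bearing θ = 5.9498 rad.
sin φ₂ = sin φ₁ cos δ + cos φ₁ sin δ cos θ = (-0.6000)(0.2104) + (0.8000)(0.9776)(0.9449) = 0.6128, so φ₂ = 37.79°.
Δλ = atan2(sin θ sin δ cos φ₁, cos δ − sin φ₁ sin φ₂) = atan2(-0.2559, 0.5781) = -23.880°.
λ₂ = 18.510° − 23.880° = -5.37°.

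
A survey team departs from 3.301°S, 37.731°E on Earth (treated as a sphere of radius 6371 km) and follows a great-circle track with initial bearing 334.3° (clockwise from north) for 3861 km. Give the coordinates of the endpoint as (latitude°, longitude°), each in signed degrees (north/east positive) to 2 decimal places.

Angular distance δ = d/R = 3861/6371 = 0.60603 rad; initial bearing θ = 5.8346 rad.
sin φ₂ = sin φ₁ cos δ + cos φ₁ sin δ cos θ = (-0.0576)(0.8219) + (0.9983)(0.5696)(0.9011) = 0.4651, so φ₂ = 27.72°.
Δλ = atan2(sin θ sin δ cos φ₁, cos δ − sin φ₁ sin φ₂) = atan2(-0.2466, 0.8487) = -16.202°.
λ₂ = 37.731° − 16.202° = 21.53°.

27.72°, 21.53°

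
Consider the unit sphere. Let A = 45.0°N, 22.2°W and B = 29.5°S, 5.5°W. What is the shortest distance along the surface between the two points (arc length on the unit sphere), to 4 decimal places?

1.3271

With latitudes φ₁ = 45.000°, φ₂ = -29.500° and longitude difference Δλ = 16.700°:
cos c = sin φ₁ sin φ₂ + cos φ₁ cos φ₂ cos Δλ = (0.7071)(-0.4924) + (0.7071)(0.8704)(0.9578) = 0.24128,
so c = arccos(0.24128) = 1.32711 rad.
On the unit sphere the arc length equals the central angle: 1.3271.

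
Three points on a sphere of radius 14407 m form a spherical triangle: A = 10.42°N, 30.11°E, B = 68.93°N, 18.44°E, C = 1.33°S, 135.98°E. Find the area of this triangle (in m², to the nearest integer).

Side lengths (central angles): a = 1.7598, b = 1.8474, c = 1.0297 rad; semiperimeter s = 2.3184.
By l'Huilier's theorem, tan(E/4) = √[tan(s/2) tan((s−a)/2) tan((s−b)/2) tan((s−c)/2)], giving spherical excess E = 1.3260 rad.
Area = E·R² = 1.3260 × (14407)² ≈ 275236898 m².

275236898 m²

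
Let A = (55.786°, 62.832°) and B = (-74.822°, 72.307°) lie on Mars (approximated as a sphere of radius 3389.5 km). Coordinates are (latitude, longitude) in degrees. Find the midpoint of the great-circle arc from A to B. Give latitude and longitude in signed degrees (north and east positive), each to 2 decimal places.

The central angle between A and B is δ = 2.2822 rad.
With f = 0.5, the slerp weights are sin((1−f)δ)/sin δ = 1.2002 and sin(fδ)/sin δ = 1.2002.
Weighted sum of the unit vectors: (1.2002)·(0.2567,0.5002,0.8269) + (1.2002)·(0.0796,0.2494,-0.9651) = (0.4036, 0.8998, -0.1658).
Converting back: φ = atan2(z, √(x²+y²)) = -9.55°, λ = atan2(y, x) = 65.84°.

-9.55°, 65.84°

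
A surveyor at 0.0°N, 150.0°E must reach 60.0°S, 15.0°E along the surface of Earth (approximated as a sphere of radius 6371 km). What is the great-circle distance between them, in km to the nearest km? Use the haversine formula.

12310 km

Let φ₁ = 0.0000 rad, φ₂ = -1.0472 rad, and Δλ = -2.3562 rad.
Haversine: a = sin²(Δφ/2) + cos φ₁ cos φ₂ sin²(Δλ/2) = 0.2500 + (1.0000)(0.5000)(0.8536) = 0.67678.
Central angle c = 2·arcsin(√a) = 1.93216 rad.
Distance = R·c = 6371 × 1.9322 ≈ 12310 km.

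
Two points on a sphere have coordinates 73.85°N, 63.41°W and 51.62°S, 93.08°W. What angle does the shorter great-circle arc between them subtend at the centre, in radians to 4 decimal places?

2.2180 rad

In radians: φ₁ = 1.2889, φ₂ = -0.9009, Δλ = -29.670° = -0.5178 rad.
Haversine: a = sin²(Δφ/2) + cos φ₁ cos φ₂ sin²(Δλ/2) = 0.7901 + (0.2782)(0.6209)(0.0656) = 0.80146.
Central angle c = 2·arcsin(√a) = 2.21795 rad.
So the angular separation is 2.2180 rad.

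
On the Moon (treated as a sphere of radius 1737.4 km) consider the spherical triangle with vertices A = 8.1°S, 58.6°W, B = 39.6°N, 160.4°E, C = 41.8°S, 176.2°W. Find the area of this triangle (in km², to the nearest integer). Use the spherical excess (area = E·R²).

8040846 km²

Side lengths (central angles): a = 1.4683, b = 1.8214, c = 2.3222 rad; semiperimeter s = 2.8060.
By l'Huilier's theorem, tan(E/4) = √[tan(s/2) tan((s−a)/2) tan((s−b)/2) tan((s−c)/2)], giving spherical excess E = 2.6638 rad.
Area = E·R² = 2.6638 × (1737.4)² ≈ 8040846 km².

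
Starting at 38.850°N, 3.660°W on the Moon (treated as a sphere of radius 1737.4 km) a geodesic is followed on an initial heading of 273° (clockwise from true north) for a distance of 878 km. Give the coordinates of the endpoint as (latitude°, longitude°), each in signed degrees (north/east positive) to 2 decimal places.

34.65°, -39.65°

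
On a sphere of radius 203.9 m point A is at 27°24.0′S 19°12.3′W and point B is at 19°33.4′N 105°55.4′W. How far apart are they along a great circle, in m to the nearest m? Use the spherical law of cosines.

342 m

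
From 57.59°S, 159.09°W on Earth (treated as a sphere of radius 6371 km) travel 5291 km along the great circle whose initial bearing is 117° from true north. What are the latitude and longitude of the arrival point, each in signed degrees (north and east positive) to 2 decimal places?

-48.51°, -75.90°

Angular distance δ = d/R = 5291/6371 = 0.83048 rad; initial bearing θ = 2.0420 rad.
sin φ₂ = sin φ₁ cos δ + cos φ₁ sin δ cos θ = (-0.8442)(0.6745) + (0.5360)(0.7383)(-0.4540) = -0.7491, so φ₂ = -48.51°.
Δλ = atan2(sin θ sin δ cos φ₁, cos δ − sin φ₁ sin φ₂) = atan2(0.3526, 0.0421) = 83.189°.
λ₂ = -159.090° + 83.189° = -75.90°.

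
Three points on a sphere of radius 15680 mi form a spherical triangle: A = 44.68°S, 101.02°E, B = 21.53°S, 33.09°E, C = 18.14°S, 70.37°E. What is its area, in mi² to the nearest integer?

48951443 mi²

Side lengths (central angles): a = 0.6135, b = 0.6431, c = 1.0396 rad; semiperimeter s = 1.1481.
By l'Huilier's theorem, tan(E/4) = √[tan(s/2) tan((s−a)/2) tan((s−b)/2) tan((s−c)/2)], giving spherical excess E = 0.1991 rad.
Area = E·R² = 0.1991 × (15680)² ≈ 48951443 mi².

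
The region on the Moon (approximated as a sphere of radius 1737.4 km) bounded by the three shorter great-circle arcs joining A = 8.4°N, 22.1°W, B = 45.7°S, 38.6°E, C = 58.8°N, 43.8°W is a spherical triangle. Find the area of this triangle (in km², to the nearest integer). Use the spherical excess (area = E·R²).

Side lengths (central angles): a = 2.1704, b = 0.9259, c = 1.3350 rad; semiperimeter s = 2.2157.
By l'Huilier's theorem, tan(E/4) = √[tan(s/2) tan((s−a)/2) tan((s−b)/2) tan((s−c)/2)], giving spherical excess E = 0.5044 rad.
Area = E·R² = 0.5044 × (1737.4)² ≈ 1522699 km².

1522699 km²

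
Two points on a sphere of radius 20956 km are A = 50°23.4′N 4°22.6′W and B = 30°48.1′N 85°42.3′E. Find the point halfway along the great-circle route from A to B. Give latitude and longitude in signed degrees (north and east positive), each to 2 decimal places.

50.19°, 49.09°

Central angle δ = 1.1661 rad. Interpolating on the sphere with fraction f = 0.5:
P = [sin((1−f)δ)·A + sin(fδ)·B] / sin δ = 0.5990·A + 0.5990·B in Cartesian coordinates,
giving P = (0.4193, 0.4839, 0.7681), i.e. latitude 50.19°, longitude 49.09°.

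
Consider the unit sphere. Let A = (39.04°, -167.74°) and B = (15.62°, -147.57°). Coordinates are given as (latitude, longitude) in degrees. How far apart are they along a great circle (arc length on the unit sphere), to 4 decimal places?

0.5120

Let φ₁ = 0.6814 rad, φ₂ = 0.2726 rad, and Δλ = 0.3520 rad.
cos c = sin φ₁ sin φ₂ + cos φ₁ cos φ₂ cos Δλ = (0.6299)(0.2693) + (0.7767)(0.9631)(0.9387) = 0.87174,
so c = arccos(0.87174) = 0.51205 rad.
On the unit sphere the arc length equals the central angle: 0.5120.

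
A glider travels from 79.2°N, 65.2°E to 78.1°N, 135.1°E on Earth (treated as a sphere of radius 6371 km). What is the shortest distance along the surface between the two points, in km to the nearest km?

In radians: φ₁ = 1.3823, φ₂ = 1.3631, Δλ = 69.900° = 1.2200 rad.
Haversine: a = sin²(Δφ/2) + cos φ₁ cos φ₂ sin²(Δλ/2) = 0.0001 + (0.1874)(0.2062)(0.3282) = 0.01277.
Central angle c = 2·arcsin(√a) = 0.22651 rad.
Distance = R·c = 6371 × 0.2265 ≈ 1443 km.

1443 km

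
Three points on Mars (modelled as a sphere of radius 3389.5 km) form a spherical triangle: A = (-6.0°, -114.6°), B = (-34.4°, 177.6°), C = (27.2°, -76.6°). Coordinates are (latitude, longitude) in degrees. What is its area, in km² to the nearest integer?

1667454 km²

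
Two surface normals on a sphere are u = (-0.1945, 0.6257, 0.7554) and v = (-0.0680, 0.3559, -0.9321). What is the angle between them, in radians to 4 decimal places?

2.0580 rad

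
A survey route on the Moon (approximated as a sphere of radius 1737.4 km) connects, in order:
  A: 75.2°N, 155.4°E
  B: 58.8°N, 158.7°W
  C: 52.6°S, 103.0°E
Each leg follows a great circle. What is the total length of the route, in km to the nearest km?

4842 km

Leg A→B: central angle 0.4051 rad, distance 703.8 km.
Leg B→C: central angle 2.3817 rad, distance 4138.0 km.
Total: 703.8 + 4138.0 ≈ 4842 km.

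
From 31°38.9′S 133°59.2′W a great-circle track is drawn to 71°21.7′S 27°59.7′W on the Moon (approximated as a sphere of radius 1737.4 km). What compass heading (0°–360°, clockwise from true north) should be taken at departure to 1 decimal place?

160.2°

Δλ = 105.992° = 1.8499 rad.
y = sin Δλ · cos φ₂ = (0.9613)(0.3196) = 0.3072
x = cos φ₁ sin φ₂ − sin φ₁ cos φ₂ cos Δλ = (0.8513)(-0.9476) − (-0.5247)(0.3196)(-0.2755) = -0.8528
θ = atan2(y, x) = 160.19°, so the bearing is 160.2°.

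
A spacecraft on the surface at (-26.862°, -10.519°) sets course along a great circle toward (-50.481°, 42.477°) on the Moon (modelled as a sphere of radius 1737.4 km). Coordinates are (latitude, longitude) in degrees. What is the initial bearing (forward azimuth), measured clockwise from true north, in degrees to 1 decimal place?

135.4°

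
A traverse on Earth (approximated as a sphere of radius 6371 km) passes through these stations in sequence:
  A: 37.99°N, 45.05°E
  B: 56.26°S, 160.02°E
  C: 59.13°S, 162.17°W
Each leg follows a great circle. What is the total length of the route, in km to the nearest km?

Leg A→B: central angle 2.3415 rad, distance 14917.7 km.
Leg B→C: central angle 0.3513 rad, distance 2238.4 km.
Total: 14917.7 + 2238.4 ≈ 17156 km.

17156 km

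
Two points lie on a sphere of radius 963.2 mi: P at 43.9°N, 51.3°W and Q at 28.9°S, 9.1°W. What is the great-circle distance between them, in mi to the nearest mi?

1385 mi

Let φ₁ = 0.7662 rad, φ₂ = -0.5044 rad, and Δλ = 0.7365 rad.
cos c = sin φ₁ sin φ₂ + cos φ₁ cos φ₂ cos Δλ = (0.6934)(-0.4833) + (0.7206)(0.8755)(0.7408) = 0.13220,
so c = arccos(0.13220) = 1.43820 rad.
Distance = R·c = 963.2 × 1.4382 ≈ 1385 mi.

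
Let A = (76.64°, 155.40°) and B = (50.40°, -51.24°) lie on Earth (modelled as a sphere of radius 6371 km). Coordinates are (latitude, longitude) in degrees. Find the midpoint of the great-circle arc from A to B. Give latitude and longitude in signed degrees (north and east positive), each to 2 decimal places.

Central angle δ = 0.9046 rad. Interpolating on the sphere with fraction f = 0.5:
P = [sin((1−f)δ)·A + sin(fδ)·B] / sin δ = 0.5559·A + 0.5559·B in Cartesian coordinates,
giving P = (0.1050, -0.2228, 0.9692), i.e. latitude 75.74°, longitude -64.76°.

75.74°, -64.76°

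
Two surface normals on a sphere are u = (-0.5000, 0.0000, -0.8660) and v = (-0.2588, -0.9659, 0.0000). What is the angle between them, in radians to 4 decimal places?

1.4410 rad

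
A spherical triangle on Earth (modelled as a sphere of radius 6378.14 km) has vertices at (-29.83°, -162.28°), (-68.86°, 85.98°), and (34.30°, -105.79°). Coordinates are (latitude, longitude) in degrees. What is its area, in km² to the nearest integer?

41676314 km²

Side lengths (central angles): a = 2.5275, b = 1.4552, c = 1.2153 rad; semiperimeter s = 2.5990.
By l'Huilier's theorem, tan(E/4) = √[tan(s/2) tan((s−a)/2) tan((s−b)/2) tan((s−c)/2)], giving spherical excess E = 1.0245 rad.
Area = E·R² = 1.0245 × (6378.14)² ≈ 41676314 km².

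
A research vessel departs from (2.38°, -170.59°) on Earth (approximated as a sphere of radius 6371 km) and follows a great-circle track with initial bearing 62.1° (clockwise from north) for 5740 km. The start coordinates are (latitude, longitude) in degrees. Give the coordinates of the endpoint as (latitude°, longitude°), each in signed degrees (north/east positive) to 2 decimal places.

23.10°, -121.72°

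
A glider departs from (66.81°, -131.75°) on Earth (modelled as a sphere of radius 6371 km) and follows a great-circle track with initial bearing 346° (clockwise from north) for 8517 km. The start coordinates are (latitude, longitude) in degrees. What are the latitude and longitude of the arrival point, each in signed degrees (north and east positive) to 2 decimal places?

Angular distance δ = d/R = 8517/6371 = 1.33684 rad; initial bearing θ = 6.0388 rad.
sin φ₂ = sin φ₁ cos δ + cos φ₁ sin δ cos θ = (0.9192)(0.2318) + (0.3938)(0.9728)(0.9703) = 0.5848, so φ₂ = 35.79°.
Δλ = atan2(sin θ sin δ cos φ₁, cos δ − sin φ₁ sin φ₂) = atan2(-0.0927, -0.3057) = -163.136°.
λ₂ = -131.750° − 163.136° = -294.89° → 65.11° after wrapping to (−180°, 180°].

35.79°, 65.11°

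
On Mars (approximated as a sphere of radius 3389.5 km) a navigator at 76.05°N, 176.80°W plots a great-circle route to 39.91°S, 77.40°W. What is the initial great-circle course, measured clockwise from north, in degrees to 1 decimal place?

With φ₁ = 1.3273, φ₂ = -0.6966, Δλ = 1.7349 rad, the forward-azimuth formula gives
θ = atan2( sin Δλ cos φ₂ , cos φ₁ sin φ₂ − sin φ₁ cos φ₂ cos Δλ ) = atan2(0.7568, -0.0331) = 92.50°.
So the initial bearing is 92.5°.

92.5°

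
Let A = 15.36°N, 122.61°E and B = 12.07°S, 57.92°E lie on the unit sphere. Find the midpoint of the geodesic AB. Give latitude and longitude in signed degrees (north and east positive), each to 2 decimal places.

The central angle between A and B is δ = 1.2156 rad.
With f = 0.5, the slerp weights are sin((1−f)δ)/sin δ = 0.6091 and sin(fδ)/sin δ = 0.6091.
Weighted sum of the unit vectors: (0.6091)·(-0.5197,0.8123,0.2649) + (0.6091)·(0.5194,0.8286,-0.2091) = (-0.0002, 0.9994, 0.0340).
Converting back: φ = atan2(z, √(x²+y²)) = 1.95°, λ = atan2(y, x) = 90.01°.

1.95°, 90.01°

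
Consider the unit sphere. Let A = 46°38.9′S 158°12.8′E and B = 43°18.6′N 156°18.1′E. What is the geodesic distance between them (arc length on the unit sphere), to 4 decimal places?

1.5703

With latitudes φ₁ = -46.648°, φ₂ = 43.310° and longitude difference Δλ = -1.912°:
cos c = sin φ₁ sin φ₂ + cos φ₁ cos φ₂ cos Δλ = (-0.7272)(0.6859) + (0.6865)(0.7277)(0.9994) = 0.00045,
so c = arccos(0.00045) = 1.57035 rad.
On the unit sphere the arc length equals the central angle: 1.5703.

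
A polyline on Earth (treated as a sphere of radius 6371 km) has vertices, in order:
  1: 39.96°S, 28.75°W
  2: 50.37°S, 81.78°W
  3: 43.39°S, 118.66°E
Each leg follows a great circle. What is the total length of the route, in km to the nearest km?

Leg 1→2: central angle 0.6622 rad, distance 4218.6 km.
Leg 2→3: central angle 1.4759 rad, distance 9402.9 km.
Total: 4218.6 + 9402.9 ≈ 13622 km.

13622 km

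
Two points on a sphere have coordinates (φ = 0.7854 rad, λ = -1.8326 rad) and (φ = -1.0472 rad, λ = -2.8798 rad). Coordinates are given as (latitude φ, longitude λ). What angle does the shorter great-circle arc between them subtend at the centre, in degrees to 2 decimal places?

115.82°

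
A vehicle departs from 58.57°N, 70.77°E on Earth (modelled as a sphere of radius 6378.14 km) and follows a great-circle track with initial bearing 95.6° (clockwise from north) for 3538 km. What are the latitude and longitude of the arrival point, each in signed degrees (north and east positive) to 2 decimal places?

44.31°, 117.87°

Angular distance δ = d/R = 3538/6378.14 = 0.55471 rad; initial bearing θ = 1.6685 rad.
sin φ₂ = sin φ₁ cos δ + cos φ₁ sin δ cos θ = (0.8533)(0.8501) + (0.5215)(0.5267)(-0.0976) = 0.6985, so φ₂ = 44.31°.
Δλ = atan2(sin θ sin δ cos φ₁, cos δ − sin φ₁ sin φ₂) = atan2(0.2733, 0.2540) = 47.099°.
λ₂ = 70.770° + 47.099° = 117.87°.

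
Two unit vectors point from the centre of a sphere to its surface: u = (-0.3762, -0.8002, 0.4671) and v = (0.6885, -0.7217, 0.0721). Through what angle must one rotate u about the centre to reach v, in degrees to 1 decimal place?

u·v = 0.3522; |u| = 1.0000, |v| = 1.0000.
cos θ = (u·v)/(|u||v|) = 0.3521, so θ = 69.4°.

69.4°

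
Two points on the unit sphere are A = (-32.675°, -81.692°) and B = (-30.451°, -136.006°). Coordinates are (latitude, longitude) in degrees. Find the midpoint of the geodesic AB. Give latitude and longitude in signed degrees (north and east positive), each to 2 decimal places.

The central angle between A and B is δ = 0.7997 rad.
With f = 0.5, the slerp weights are sin((1−f)δ)/sin δ = 0.5428 and sin(fδ)/sin δ = 0.5428.
Weighted sum of the unit vectors: (0.5428)·(0.1216,-0.8329,-0.5399) + (0.5428)·(-0.6202,-0.5988,-0.5068) = (-0.2706, -0.7771, -0.5682).
Converting back: φ = atan2(z, √(x²+y²)) = -34.62°, λ = atan2(y, x) = -109.20°.

-34.62°, -109.20°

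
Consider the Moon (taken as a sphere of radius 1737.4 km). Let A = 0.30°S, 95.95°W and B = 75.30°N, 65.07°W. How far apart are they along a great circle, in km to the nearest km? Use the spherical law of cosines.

2357 km

With latitudes φ₁ = -0.300°, φ₂ = 75.300° and longitude difference Δλ = 30.880°:
cos c = sin φ₁ sin φ₂ + cos φ₁ cos φ₂ cos Δλ = (-0.0052)(0.9673) + (1.0000)(0.2538)(0.8582) = 0.21272,
so c = arccos(0.21272) = 1.35644 rad.
Distance = R·c = 1737.4 × 1.3564 ≈ 2357 km.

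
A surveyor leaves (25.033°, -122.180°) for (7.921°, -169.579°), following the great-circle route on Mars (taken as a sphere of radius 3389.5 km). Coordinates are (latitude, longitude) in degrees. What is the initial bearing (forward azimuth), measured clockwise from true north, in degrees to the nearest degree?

Δλ = -47.399° = -0.8273 rad.
y = sin Δλ · cos φ₂ = (-0.7361)(0.9905) = -0.7291
x = cos φ₁ sin φ₂ − sin φ₁ cos φ₂ cos Δλ = (0.9061)(0.1378) − (0.4231)(0.9905)(0.6769) = -0.1588
θ = atan2(y, x) = -102.29°; adding 360° gives 258°.

258°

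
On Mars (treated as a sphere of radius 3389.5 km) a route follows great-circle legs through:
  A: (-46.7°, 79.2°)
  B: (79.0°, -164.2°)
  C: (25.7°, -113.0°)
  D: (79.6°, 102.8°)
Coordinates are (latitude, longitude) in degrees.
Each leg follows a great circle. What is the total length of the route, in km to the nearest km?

Leg A→B: central angle 2.4543 rad, distance 8319.0 km.
Leg B→C: central angle 1.0082 rad, distance 3417.1 km.
Leg C→D: central angle 1.2718 rad, distance 4310.6 km.
Total: 8319.0 + 3417.1 + 4310.6 ≈ 16047 km.

16047 km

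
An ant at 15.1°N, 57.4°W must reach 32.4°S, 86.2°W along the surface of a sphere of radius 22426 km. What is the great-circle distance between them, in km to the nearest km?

In radians: φ₁ = 0.2635, φ₂ = -0.5655, Δλ = -28.800° = -0.5027 rad.
cos c = sin φ₁ sin φ₂ + cos φ₁ cos φ₂ cos Δλ = (0.2605)(-0.5358) + (0.9655)(0.8443)(0.8763) = 0.57476,
so c = arccos(0.57476) = 0.95849 rad.
Distance = R·c = 22426 × 0.9585 ≈ 21495 km.

21495 km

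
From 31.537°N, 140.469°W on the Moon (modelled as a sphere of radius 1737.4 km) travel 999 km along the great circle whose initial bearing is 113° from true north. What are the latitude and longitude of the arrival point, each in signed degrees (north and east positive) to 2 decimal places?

Angular distance δ = d/R = 999/1737.4 = 0.57500 rad; initial bearing θ = 1.9722 rad.
sin φ₂ = sin φ₁ cos δ + cos φ₁ sin δ cos θ = (0.5230)(0.8392) + (0.8523)(0.5438)(-0.3907) = 0.2578, so φ₂ = 14.94°.
Δλ = atan2(sin θ sin δ cos φ₁, cos δ − sin φ₁ sin φ₂) = atan2(0.4267, 0.7043) = 31.206°.
λ₂ = -140.469° + 31.206° = -109.26°.

14.94°, -109.26°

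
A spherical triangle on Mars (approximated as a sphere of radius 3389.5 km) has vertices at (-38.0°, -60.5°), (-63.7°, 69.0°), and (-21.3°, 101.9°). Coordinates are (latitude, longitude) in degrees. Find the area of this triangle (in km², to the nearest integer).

555455 km²

Side lengths (central angles): a = 0.8336, b = 2.0671, c = 1.2347 rad; semiperimeter s = 2.0677.
By l'Huilier's theorem, tan(E/4) = √[tan(s/2) tan((s−a)/2) tan((s−b)/2) tan((s−c)/2)], giving spherical excess E = 0.0483 rad.
Area = E·R² = 0.0483 × (3389.5)² ≈ 555455 km².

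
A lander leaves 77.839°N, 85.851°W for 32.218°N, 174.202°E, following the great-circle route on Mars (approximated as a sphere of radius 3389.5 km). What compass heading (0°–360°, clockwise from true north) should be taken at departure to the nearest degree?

287°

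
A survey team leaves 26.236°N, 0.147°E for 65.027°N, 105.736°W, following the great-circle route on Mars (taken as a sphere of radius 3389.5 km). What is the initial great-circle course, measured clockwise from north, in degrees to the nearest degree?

335°

With φ₁ = 0.4579, φ₂ = 1.1349, Δλ = -1.8480 rad, the forward-azimuth formula gives
θ = atan2( sin Δλ cos φ₂ , cos φ₁ sin φ₂ − sin φ₁ cos φ₂ cos Δλ ) = atan2(-0.4061, 0.8642) = -25.17°.
Adding 360° brings this into [0°, 360°): 335°.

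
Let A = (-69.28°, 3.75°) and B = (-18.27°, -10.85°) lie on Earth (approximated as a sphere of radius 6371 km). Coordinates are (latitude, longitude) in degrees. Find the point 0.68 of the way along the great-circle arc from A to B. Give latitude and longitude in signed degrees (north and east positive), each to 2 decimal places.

-34.73°, -8.59°

The central angle between A and B is δ = 0.9042 rad.
With f = 0.68, the slerp weights are sin((1−f)δ)/sin δ = 0.3630 and sin(fδ)/sin δ = 0.7340.
Weighted sum of the unit vectors: (0.3630)·(0.3530,0.0231,-0.9353) + (0.7340)·(0.9326,-0.1787,-0.3135) = (0.8127, -0.1228, -0.5696).
Converting back: φ = atan2(z, √(x²+y²)) = -34.73°, λ = atan2(y, x) = -8.59°.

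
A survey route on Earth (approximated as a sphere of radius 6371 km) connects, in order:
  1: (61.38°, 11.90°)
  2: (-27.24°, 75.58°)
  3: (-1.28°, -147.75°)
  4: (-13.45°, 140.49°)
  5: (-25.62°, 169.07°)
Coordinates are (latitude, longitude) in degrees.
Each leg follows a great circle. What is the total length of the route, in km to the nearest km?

37056 km

Leg 1→2: central angle 1.7854 rad, distance 11374.8 km.
Leg 2→3: central angle 2.2606 rad, distance 14402.0 km.
Leg 3→4: central angle 1.2561 rad, distance 8002.6 km.
Leg 4→5: central angle 0.5142 rad, distance 3276.2 km.
Total: 11374.8 + 14402.0 + 8002.6 + 3276.2 ≈ 37056 km.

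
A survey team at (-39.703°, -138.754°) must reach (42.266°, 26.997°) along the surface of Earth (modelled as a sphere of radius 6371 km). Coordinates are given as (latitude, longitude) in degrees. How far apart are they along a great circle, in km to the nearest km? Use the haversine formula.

18787 km

With latitudes φ₁ = -39.703°, φ₂ = 42.266° and longitude difference Δλ = 165.751°:
Haversine: a = sin²(Δφ/2) + cos φ₁ cos φ₂ sin²(Δλ/2) = 0.4301 + (0.7694)(0.7400)(0.9846) = 0.99074.
Central angle c = 2·arcsin(√a) = 2.94886 rad.
Distance = R·c = 6371 × 2.9489 ≈ 18787 km.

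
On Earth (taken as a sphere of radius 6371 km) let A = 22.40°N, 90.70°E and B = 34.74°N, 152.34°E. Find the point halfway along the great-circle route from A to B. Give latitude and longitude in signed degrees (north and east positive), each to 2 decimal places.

32.36°, 119.51°

Central angle δ = 0.9545 rad. Interpolating on the sphere with fraction f = 0.5:
P = [sin((1−f)δ)·A + sin(fδ)·B] / sin δ = 0.5629·A + 0.5629·B in Cartesian coordinates,
giving P = (-0.4161, 0.7351, 0.5353), i.e. latitude 32.36°, longitude 119.51°.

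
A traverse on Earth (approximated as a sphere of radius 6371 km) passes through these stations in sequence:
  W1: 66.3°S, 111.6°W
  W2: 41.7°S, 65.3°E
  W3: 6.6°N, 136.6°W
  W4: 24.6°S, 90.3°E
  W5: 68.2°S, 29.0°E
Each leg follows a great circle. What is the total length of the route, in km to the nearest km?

44506 km

Leg W1→W2: central angle 1.2562 rad, distance 8003.1 km.
Leg W2→W3: central angle 2.4413 rad, distance 15553.3 km.
Leg W3→W4: central angle 2.2983 rad, distance 14642.3 km.
Leg W4→W5: central angle 0.9900 rad, distance 6307.5 km.
Total: 8003.1 + 15553.3 + 14642.3 + 6307.5 ≈ 44506 km.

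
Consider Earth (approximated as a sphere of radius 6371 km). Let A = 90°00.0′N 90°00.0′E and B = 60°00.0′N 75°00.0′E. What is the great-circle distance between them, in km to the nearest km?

In radians: φ₁ = 1.5708, φ₂ = 1.0472, Δλ = -15.000° = -0.2618 rad.
Haversine: a = sin²(Δφ/2) + cos φ₁ cos φ₂ sin²(Δλ/2) = 0.0670 + (0.0000)(0.5000)(0.0170) = 0.06699.
Central angle c = 2·arcsin(√a) = 0.52360 rad.
Distance = R·c = 6371 × 0.5236 ≈ 3336 km.

3336 km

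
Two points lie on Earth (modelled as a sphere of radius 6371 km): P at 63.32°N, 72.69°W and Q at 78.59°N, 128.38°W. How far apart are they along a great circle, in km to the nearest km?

2467 km

Let φ₁ = 1.1051 rad, φ₂ = 1.3717 rad, and Δλ = -0.9720 rad.
Haversine: a = sin²(Δφ/2) + cos φ₁ cos φ₂ sin²(Δλ/2) = 0.0177 + (0.4490)(0.1978)(0.2182) = 0.03703.
Central angle c = 2·arcsin(√a) = 0.38729 rad.
Distance = R·c = 6371 × 0.3873 ≈ 2467 km.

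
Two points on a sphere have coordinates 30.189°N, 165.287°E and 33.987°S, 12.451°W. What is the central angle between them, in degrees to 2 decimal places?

With latitudes φ₁ = 30.189°, φ₂ = -33.987° and longitude difference Δλ = -177.738°:
Haversine: a = sin²(Δφ/2) + cos φ₁ cos φ₂ sin²(Δλ/2) = 0.2822 + (0.8644)(0.8292)(0.9996) = 0.99862.
Central angle c = 2·arcsin(√a) = 3.06735 rad.
So the angular separation is 175.75°.

175.75°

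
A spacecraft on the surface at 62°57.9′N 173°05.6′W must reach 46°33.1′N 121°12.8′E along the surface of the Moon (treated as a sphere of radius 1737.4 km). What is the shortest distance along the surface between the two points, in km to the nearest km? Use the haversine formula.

1188 km

With latitudes φ₁ = 62.965°, φ₂ = 46.552° and longitude difference Δλ = -65.693°:
Haversine: a = sin²(Δφ/2) + cos φ₁ cos φ₂ sin²(Δλ/2) = 0.0204 + (0.4545)(0.6877)(0.2942) = 0.11233.
Central angle c = 2·arcsin(√a) = 0.68356 rad.
Distance = R·c = 1737.4 × 0.6836 ≈ 1188 km.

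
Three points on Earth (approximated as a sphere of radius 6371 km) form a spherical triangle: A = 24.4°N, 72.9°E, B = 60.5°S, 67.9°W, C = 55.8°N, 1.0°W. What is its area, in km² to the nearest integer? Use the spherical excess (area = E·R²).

Side lengths (central angles): a = 2.2285, b = 1.0660, c = 2.3561 rad; semiperimeter s = 2.8253.
By l'Huilier's theorem, tan(E/4) = √[tan(s/2) tan((s−a)/2) tan((s−b)/2) tan((s−c)/2)], giving spherical excess E = 2.5649 rad.
Area = E·R² = 2.5649 × (6371)² ≈ 104108940 km².

104108940 km²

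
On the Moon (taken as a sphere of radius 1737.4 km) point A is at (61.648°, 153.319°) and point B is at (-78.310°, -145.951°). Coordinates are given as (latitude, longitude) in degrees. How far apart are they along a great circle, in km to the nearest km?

4384 km

With latitudes φ₁ = 61.648°, φ₂ = -78.310° and longitude difference Δλ = 60.730°:
cos c = sin φ₁ sin φ₂ + cos φ₁ cos φ₂ cos Δλ = (0.8800)(-0.9793) + (0.4749)(0.2026)(0.4889) = -0.81475,
so c = arccos(-0.81475) = 2.52309 rad.
Distance = R·c = 1737.4 × 2.5231 ≈ 4384 km.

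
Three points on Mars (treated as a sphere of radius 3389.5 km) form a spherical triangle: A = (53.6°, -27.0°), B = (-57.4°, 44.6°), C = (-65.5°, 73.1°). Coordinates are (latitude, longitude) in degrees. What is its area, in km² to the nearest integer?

Side lengths (central angles): a = 0.2731, b = 2.4584, c = 2.1861 rad; semiperimeter s = 2.4588.
By l'Huilier's theorem, tan(E/4) = √[tan(s/2) tan((s−a)/2) tan((s−b)/2) tan((s−c)/2)], giving spherical excess E = 0.0454 rad.
Area = E·R² = 0.0454 × (3389.5)² ≈ 521671 km².

521671 km²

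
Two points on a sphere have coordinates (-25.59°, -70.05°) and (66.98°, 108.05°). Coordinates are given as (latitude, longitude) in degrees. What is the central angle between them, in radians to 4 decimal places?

2.4189 rad

In radians: φ₁ = -0.4466, φ₂ = 1.1690, Δλ = 178.100° = 3.1084 rad.
cos c = sin φ₁ sin φ₂ + cos φ₁ cos φ₂ cos Δλ = (-0.4319)(0.9204) + (0.9019)(0.3911)(-0.9995) = -0.75003,
so c = arccos(-0.75003) = 2.41891 rad.
So the angular separation is 2.4189 rad.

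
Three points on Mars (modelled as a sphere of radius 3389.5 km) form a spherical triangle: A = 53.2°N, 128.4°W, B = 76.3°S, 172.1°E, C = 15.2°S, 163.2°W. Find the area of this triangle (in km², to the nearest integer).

4703465 km²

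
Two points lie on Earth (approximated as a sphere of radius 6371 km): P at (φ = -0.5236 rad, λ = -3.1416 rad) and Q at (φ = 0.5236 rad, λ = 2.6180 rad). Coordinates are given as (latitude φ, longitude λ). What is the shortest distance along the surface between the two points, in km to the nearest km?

7389 km

With latitudes φ₁ = -30.000°, φ₂ = 30.000° and longitude difference Δλ = -29.999°:
cos c = sin φ₁ sin φ₂ + cos φ₁ cos φ₂ cos Δλ = (-0.5000)(0.5000) + (0.8660)(0.8660)(0.8660) = 0.39952,
so c = arccos(0.39952) = 1.15980 rad.
Distance = R·c = 6371 × 1.1598 ≈ 7389 km.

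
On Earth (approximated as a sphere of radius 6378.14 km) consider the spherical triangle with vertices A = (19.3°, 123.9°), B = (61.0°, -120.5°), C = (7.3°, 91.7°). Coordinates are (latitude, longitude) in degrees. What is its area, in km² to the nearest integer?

19772370 km²

Side lengths (central angles): a = 1.8711, b = 0.5842, c = 1.4793 rad; semiperimeter s = 1.9673.
By l'Huilier's theorem, tan(E/4) = √[tan(s/2) tan((s−a)/2) tan((s−b)/2) tan((s−c)/2)], giving spherical excess E = 0.4860 rad.
Area = E·R² = 0.4860 × (6378.14)² ≈ 19772370 km².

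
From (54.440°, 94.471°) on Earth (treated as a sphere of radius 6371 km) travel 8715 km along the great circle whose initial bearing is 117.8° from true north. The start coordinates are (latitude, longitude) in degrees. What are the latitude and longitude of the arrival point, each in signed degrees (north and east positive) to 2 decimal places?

-5.84°, 155.04°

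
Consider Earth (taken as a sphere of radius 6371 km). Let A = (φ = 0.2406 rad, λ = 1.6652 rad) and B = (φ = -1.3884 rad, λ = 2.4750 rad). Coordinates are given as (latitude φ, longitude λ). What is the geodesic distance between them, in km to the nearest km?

With latitudes φ₁ = 13.785°, φ₂ = -79.549° and longitude difference Δλ = 46.398°:
cos c = sin φ₁ sin φ₂ + cos φ₁ cos φ₂ cos Δλ = (0.2383)(-0.9834) + (0.9712)(0.1814)(0.6896) = -0.11284,
so c = arccos(-0.11284) = 1.68388 rad.
Distance = R·c = 6371 × 1.6839 ≈ 10728 km.

10728 km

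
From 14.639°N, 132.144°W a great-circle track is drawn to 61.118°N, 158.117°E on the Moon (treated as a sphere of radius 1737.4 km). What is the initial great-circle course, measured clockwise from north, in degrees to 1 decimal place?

With φ₁ = 0.2555, φ₂ = 1.0667, Δλ = -1.2172 rad, the forward-azimuth formula gives
θ = atan2( sin Δλ cos φ₂ , cos φ₁ sin φ₂ − sin φ₁ cos φ₂ cos Δλ ) = atan2(-0.4531, 0.8049) = -29.38°.
Adding 360° brings this into [0°, 360°): 330.6°.

330.6°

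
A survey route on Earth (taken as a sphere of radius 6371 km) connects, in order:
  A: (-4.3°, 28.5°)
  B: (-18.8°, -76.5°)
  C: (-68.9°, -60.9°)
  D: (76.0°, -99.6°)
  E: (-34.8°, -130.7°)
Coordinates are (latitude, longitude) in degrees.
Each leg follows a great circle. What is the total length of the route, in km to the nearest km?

Leg A→B: central angle 1.7928 rad, distance 11421.8 km.
Leg B→C: central angle 0.8907 rad, distance 5674.4 km.
Leg C→D: central angle 2.5631 rad, distance 16329.3 km.
Leg D→E: central angle 1.9646 rad, distance 12516.2 km.
Total: 11421.8 + 5674.4 + 16329.3 + 12516.2 ≈ 45942 km.

45942 km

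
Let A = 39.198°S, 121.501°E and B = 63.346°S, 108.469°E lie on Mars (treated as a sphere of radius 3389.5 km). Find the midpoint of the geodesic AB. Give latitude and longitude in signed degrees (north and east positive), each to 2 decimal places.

Central angle δ = 0.4428 rad. Interpolating on the sphere with fraction f = 0.5:
P = [sin((1−f)δ)·A + sin(fδ)·B] / sin δ = 0.5125·A + 0.5125·B in Cartesian coordinates,
giving P = (-0.2804, 0.5567, -0.7820), i.e. latitude -51.44°, longitude 116.73°.

-51.44°, 116.73°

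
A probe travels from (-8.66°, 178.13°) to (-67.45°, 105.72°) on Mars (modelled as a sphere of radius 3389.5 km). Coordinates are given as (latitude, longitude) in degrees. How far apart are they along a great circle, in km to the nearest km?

With latitudes φ₁ = -8.660°, φ₂ = -67.450° and longitude difference Δλ = -72.410°:
cos c = sin φ₁ sin φ₂ + cos φ₁ cos φ₂ cos Δλ = (-0.1506)(-0.9235) + (0.9886)(0.3835)(0.3022) = 0.25363,
so c = arccos(0.25363) = 1.31437 rad.
Distance = R·c = 3389.5 × 1.3144 ≈ 4455 km.

4455 km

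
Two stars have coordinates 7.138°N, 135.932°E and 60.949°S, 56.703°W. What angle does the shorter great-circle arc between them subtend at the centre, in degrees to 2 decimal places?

Let φ₁ = 0.1246 rad, φ₂ = -1.0638 rad, and Δλ = 2.9211 rad.
Haversine: a = sin²(Δφ/2) + cos φ₁ cos φ₂ sin²(Δλ/2) = 0.3134 + (0.9922)(0.4856)(0.9879) = 0.78939.
Central angle c = 2·arcsin(√a) = 2.18803 rad.
So the angular separation is 125.36°.

125.36°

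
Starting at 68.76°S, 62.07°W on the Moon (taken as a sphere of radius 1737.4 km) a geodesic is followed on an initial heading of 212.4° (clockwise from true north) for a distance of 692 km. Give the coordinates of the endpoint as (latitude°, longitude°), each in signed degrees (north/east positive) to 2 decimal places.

-77.89°, -144.21°

Angular distance δ = d/R = 692/1737.4 = 0.39830 rad; initial bearing θ = 3.7071 rad.
sin φ₂ = sin φ₁ cos δ + cos φ₁ sin δ cos θ = (-0.9321)(0.9217) + (0.3623)(0.3878)(-0.8443) = -0.9777, so φ₂ = -77.89°.
Δλ = atan2(sin θ sin δ cos φ₁, cos δ − sin φ₁ sin φ₂) = atan2(-0.0753, 0.0104) = -82.140°.
λ₂ = -62.070° − 82.140° = -144.21°.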